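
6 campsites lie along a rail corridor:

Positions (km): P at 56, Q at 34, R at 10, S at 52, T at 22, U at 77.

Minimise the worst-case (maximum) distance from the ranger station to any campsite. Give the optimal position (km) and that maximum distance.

location 43.5, max distance 33.5

The 1-center on a line is the midpoint of the two extreme points: leftmost at 10, rightmost at 77.
Optimal location = (10 + 77)/2 = 43.5; maximum distance = (77 − 10)/2 = 33.5.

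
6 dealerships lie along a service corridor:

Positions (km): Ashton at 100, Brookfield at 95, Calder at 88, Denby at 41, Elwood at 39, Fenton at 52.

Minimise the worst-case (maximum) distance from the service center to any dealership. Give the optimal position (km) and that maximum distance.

location 69.5, max distance 30.5

The 1-center on a line is the midpoint of the two extreme points: leftmost at 39, rightmost at 100.
Optimal location = (39 + 100)/2 = 69.5; maximum distance = (100 − 39)/2 = 30.5.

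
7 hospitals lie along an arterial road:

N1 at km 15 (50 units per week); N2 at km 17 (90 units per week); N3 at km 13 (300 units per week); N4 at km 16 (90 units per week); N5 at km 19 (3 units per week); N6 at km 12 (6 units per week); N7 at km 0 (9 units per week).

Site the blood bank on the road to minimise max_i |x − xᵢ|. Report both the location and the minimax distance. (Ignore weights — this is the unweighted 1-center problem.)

The 1-center on a line is the midpoint of the two extreme points: leftmost at 0, rightmost at 19.
Optimal location = (0 + 19)/2 = 9.5; maximum distance = (19 − 0)/2 = 9.5.

location 9.5, max distance 9.5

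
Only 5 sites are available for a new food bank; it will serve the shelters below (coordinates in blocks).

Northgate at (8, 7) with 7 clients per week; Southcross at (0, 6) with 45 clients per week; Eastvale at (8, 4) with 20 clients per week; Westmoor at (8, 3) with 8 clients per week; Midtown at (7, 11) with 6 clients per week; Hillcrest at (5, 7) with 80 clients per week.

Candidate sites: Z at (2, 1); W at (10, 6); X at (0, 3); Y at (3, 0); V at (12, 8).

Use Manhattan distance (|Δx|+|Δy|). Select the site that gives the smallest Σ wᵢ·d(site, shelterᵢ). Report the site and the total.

Total weighted distance at each candidate:
  Z (2, 1): total = 1453
  W (10, 6): total = 1119
  X (0, 3): total = 1273
  Y (3, 0): total = 1543
  V (12, 8): total = 1585
Minimum is at W with total 1119 blocks.

W, total 1119 blocks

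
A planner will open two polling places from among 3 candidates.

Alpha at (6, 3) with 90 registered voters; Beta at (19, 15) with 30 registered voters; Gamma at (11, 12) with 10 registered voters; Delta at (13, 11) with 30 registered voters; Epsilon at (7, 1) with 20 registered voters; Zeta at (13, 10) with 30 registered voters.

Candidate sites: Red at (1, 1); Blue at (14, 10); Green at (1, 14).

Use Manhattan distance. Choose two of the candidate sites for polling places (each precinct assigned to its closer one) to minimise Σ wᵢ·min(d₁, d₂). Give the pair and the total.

Evaluate every pair (each demand assigned to the nearer of the two):
  {Red, Blue}: total = 1190
  {Blue, Green}: total = 2110
  {Red, Green}: total = 2370
Best pair: {Red, Blue} with total 1190.

{Red, Blue}, total 1190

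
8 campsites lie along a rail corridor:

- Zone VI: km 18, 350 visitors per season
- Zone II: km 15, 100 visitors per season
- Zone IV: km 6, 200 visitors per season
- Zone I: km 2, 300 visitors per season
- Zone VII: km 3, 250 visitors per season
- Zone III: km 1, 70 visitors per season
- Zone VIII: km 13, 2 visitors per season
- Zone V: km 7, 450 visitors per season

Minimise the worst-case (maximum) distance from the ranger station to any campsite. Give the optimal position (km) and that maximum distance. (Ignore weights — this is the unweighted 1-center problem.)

location 9.5, max distance 8.5

The 1-center on a line is the midpoint of the two extreme points: leftmost at 1, rightmost at 18.
Optimal location = (1 + 18)/2 = 9.5; maximum distance = (18 − 1)/2 = 8.5.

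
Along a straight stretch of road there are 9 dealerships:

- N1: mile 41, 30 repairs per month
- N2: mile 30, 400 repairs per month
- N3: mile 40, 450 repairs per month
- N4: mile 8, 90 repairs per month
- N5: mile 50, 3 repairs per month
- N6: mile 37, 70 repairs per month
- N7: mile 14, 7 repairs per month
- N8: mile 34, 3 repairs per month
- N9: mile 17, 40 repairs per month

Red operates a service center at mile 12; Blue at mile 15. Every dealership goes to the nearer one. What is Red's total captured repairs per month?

The indifferent point is the midpoint (12+15)/2 = 13.5; dealerships left of it (closer to Red at 12) go to Red, those right go to Blue.
  N4 at 8 (w=90) → Red
  N7 at 14 (w=7) → Blue
  N9 at 17 (w=40) → Blue
  N2 at 30 (w=400) → Blue
  N8 at 34 (w=3) → Blue
  N6 at 37 (w=70) → Blue
  N3 at 40 (w=450) → Blue
  N1 at 41 (w=30) → Blue
  N5 at 50 (w=3) → Blue
Red captures 90; Blue captures 1003.

90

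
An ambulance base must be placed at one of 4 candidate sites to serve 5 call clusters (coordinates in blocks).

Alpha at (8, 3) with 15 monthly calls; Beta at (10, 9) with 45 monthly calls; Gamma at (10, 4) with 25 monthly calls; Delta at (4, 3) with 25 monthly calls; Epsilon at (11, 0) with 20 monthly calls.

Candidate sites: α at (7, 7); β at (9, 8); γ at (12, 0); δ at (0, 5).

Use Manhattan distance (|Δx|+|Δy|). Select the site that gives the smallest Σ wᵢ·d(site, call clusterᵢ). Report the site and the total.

Total weighted distance at each candidate:
  α (7, 7): total = 845
  β (9, 8): total = 755
  γ (12, 0): total = 1045
  δ (0, 5): total = 1525
Minimum is at β with total 755 blocks.

β, total 755 blocks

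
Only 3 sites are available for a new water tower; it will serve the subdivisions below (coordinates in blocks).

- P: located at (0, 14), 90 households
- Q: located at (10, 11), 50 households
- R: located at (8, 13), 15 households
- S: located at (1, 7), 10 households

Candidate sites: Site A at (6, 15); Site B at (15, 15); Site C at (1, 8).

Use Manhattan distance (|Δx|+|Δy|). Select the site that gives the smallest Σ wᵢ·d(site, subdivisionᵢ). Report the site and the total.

Site A, total 1220 blocks

Total weighted distance at each candidate:
  Site A (6, 15): total = 1220
  Site B (15, 15): total = 2245
  Site C (1, 8): total = 1420
Minimum is at Site A with total 1220 blocks.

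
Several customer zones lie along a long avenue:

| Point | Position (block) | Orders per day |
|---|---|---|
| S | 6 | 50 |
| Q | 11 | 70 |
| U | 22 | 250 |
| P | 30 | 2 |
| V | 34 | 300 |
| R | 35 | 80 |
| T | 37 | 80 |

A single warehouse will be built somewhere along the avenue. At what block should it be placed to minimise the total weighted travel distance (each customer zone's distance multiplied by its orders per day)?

x = 34

For a sum of weighted absolute distances on a line, the optimum is the weighted median (not the mean). Total weight W = 832; half-weight = 416.
Sort by position and accumulate weight:
  block 6 (S, w=50) → cum 50
  block 11 (Q, w=70) → cum 120
  block 22 (U, w=250) → cum 370
  block 30 (P, w=2) → cum 372
  block 34 (V, w=300) → cum 672  ≥ 416 → median here
  block 35 (R, w=80) → cum 752
  block 37 (T, w=80) → cum 832
Optimal location: block 34.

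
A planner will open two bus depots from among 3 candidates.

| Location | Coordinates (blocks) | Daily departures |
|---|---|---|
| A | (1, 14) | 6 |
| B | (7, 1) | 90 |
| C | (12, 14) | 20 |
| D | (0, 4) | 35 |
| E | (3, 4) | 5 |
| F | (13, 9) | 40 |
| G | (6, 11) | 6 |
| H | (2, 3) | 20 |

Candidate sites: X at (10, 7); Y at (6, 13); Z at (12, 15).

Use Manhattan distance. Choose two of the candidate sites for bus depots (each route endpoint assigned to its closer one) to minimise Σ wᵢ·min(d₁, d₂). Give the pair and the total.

{X, Z}, total 1895

Evaluate every pair (each demand assigned to the nearer of the two):
  {X, Z}: total = 1895
  {X, Y}: total = 1943
  {Y, Z}: total = 2383
Best pair: {X, Z} with total 1895.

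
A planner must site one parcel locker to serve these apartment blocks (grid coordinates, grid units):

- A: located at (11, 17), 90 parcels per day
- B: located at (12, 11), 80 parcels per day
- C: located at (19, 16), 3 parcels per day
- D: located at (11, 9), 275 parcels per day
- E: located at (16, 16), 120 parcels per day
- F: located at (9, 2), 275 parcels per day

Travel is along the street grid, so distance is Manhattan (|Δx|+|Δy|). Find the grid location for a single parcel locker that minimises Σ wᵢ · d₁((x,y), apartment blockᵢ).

(11, 9)

Manhattan distance separates: Σwᵢ(|x−xᵢ|+|y−yᵢ|) = Σwᵢ|x−xᵢ| + Σwᵢ|y−yᵢ|, so x and y are optimised independently as 1-D weighted medians.
Total weight W = 843; half = 421.5.
x-coordinate, sorted with cumulative weight:
  x=9 (F, w=275) cum 275
  x=11 (A, w=90) cum 365
  x=11 (D, w=275) cum 640  ← median
  x=12 (B, w=80) cum 720
  x=16 (E, w=120) cum 840
  x=19 (C, w=3) cum 843
⇒ x* = 11
y-coordinate, sorted with cumulative weight:
  y=2 (F, w=275) cum 275
  y=9 (D, w=275) cum 550  ← median
  y=11 (B, w=80) cum 630
  y=16 (C, w=3) cum 633
  y=16 (E, w=120) cum 753
  y=17 (A, w=90) cum 843
⇒ y* = 9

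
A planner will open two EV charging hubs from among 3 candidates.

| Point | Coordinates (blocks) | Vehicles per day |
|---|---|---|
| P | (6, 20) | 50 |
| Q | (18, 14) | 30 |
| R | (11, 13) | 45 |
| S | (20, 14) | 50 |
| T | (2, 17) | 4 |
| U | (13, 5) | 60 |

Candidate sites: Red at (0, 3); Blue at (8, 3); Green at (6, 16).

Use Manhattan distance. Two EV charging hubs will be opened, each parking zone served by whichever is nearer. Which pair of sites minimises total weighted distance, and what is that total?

{Blue, Green}, total 2220

Evaluate every pair (each demand assigned to the nearer of the two):
  {Blue, Green}: total = 2220
  {Red, Green}: total = 2700
  {Red, Blue}: total = 3799
Best pair: {Blue, Green} with total 2220.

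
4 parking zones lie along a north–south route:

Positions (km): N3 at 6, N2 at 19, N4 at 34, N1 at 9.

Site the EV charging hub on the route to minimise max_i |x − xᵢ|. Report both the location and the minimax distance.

location 20, max distance 14

The 1-center on a line is the midpoint of the two extreme points: leftmost at 6, rightmost at 34.
Optimal location = (6 + 34)/2 = 20; maximum distance = (34 − 6)/2 = 14.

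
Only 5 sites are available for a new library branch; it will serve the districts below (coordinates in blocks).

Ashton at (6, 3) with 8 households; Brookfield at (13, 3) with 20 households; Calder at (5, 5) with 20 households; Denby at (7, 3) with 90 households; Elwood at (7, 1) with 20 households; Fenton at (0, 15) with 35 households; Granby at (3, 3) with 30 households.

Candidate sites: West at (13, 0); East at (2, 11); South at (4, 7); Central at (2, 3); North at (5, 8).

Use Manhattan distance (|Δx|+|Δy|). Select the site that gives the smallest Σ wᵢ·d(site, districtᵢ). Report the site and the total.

Central, total 1462 blocks

Total weighted distance at each candidate:
  West (13, 0): total = 2720
  East (2, 11): total = 2606
  South (4, 7): total = 1748
  Central (2, 3): total = 1462
  North (5, 8): total = 1808
Minimum is at Central with total 1462 blocks.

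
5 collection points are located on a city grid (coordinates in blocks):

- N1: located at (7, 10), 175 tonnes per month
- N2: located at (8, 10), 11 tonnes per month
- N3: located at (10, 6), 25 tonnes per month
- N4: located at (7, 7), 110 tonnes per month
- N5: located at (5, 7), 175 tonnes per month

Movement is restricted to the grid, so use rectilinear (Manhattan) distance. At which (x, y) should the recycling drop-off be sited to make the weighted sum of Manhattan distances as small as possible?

(7, 7)

Manhattan distance separates: Σwᵢ(|x−xᵢ|+|y−yᵢ|) = Σwᵢ|x−xᵢ| + Σwᵢ|y−yᵢ|, so x and y are optimised independently as 1-D weighted medians.
Total weight W = 496; half = 248.
x-coordinate, sorted with cumulative weight:
  x=5 (N5, w=175) cum 175
  x=7 (N1, w=175) cum 350  ← median
  x=7 (N4, w=110) cum 460
  x=8 (N2, w=11) cum 471
  x=10 (N3, w=25) cum 496
⇒ x* = 7
y-coordinate, sorted with cumulative weight:
  y=6 (N3, w=25) cum 25
  y=7 (N4, w=110) cum 135
  y=7 (N5, w=175) cum 310  ← median
  y=10 (N1, w=175) cum 485
  y=10 (N2, w=11) cum 496
⇒ y* = 7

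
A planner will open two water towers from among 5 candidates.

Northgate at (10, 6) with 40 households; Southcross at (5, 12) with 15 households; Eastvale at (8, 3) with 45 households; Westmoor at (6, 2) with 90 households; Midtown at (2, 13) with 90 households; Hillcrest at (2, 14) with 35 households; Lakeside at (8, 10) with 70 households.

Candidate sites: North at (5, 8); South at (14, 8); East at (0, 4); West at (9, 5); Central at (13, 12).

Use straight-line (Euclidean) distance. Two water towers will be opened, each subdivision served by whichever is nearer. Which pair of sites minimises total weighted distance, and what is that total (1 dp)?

{North, West}, total 1611.0

Evaluate every pair (each demand assigned to the nearer of the two):
  {North, West}: total = 1611.0
  {North, South}: total = 2060.7
  {North, East}: total = 2097.2
  {North, Central}: total = 2097.2
  {East, West}: total = 2203.6
  {West, Central}: total = 2364.0
  {South, West}: total = 2372.7
  {South, East}: total = 2870.5
  {East, Central}: total = 2884.0
  {South, Central}: total = 3312.7
Best pair: {North, West} with total 1611.0.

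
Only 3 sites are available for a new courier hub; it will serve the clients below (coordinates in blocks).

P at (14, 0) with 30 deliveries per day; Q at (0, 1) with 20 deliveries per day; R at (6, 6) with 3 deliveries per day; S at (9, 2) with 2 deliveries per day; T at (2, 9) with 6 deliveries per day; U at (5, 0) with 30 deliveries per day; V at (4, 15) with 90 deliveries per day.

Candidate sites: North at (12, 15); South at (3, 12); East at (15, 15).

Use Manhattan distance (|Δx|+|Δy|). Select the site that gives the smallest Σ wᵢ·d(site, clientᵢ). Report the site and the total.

Total weighted distance at each candidate:
  North (12, 15): total = 2583
  South (3, 12): total = 1833
  East (15, 15): total = 3006
Minimum is at South with total 1833 blocks.

South, total 1833 blocks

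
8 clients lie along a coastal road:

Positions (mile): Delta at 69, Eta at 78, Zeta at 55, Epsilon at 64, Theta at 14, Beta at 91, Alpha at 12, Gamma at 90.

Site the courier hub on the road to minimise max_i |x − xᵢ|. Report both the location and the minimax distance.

The 1-center on a line is the midpoint of the two extreme points: leftmost at 12, rightmost at 91.
Optimal location = (12 + 91)/2 = 51.5; maximum distance = (91 − 12)/2 = 39.5.

location 51.5, max distance 39.5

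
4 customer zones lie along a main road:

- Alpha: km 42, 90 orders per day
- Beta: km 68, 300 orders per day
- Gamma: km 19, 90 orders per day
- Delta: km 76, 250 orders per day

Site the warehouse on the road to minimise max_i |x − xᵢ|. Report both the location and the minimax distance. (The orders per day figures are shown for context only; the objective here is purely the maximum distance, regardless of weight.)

The 1-center on a line is the midpoint of the two extreme points: leftmost at 19, rightmost at 76.
Optimal location = (19 + 76)/2 = 47.5; maximum distance = (76 − 19)/2 = 28.5.

location 47.5, max distance 28.5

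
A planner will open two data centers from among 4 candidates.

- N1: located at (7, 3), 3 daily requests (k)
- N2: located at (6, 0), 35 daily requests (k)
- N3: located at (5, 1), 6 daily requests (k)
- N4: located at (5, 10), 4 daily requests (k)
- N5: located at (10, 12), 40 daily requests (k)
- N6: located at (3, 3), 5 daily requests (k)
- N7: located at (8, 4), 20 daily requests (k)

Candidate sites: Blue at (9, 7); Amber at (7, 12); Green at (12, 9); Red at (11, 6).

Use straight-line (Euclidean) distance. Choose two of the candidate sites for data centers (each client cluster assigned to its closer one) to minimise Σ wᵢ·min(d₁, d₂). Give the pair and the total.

{Blue, Amber}, total 553.8

Evaluate every pair (each demand assigned to the nearer of the two):
  {Blue, Amber}: total = 553.8
  {Amber, Red}: total = 581.4
  {Blue, Green}: total = 586.8
  {Green, Red}: total = 622.6
  {Blue, Red}: total = 646.5
  {Amber, Green}: total = 774.4
Best pair: {Blue, Amber} with total 553.8.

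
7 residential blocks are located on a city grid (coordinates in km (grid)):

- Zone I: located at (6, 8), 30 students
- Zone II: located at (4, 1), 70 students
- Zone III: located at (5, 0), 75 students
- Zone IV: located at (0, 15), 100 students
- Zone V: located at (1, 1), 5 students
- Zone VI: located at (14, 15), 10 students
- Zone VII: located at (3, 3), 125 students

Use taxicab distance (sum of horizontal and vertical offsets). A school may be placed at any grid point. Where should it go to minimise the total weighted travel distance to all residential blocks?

Manhattan distance separates: Σwᵢ(|x−xᵢ|+|y−yᵢ|) = Σwᵢ|x−xᵢ| + Σwᵢ|y−yᵢ|, so x and y are optimised independently as 1-D weighted medians.
Total weight W = 415; half = 207.5.
x-coordinate, sorted with cumulative weight:
  x=0 (Zone IV, w=100) cum 100
  x=1 (Zone V, w=5) cum 105
  x=3 (Zone VII, w=125) cum 230  ← median
  x=4 (Zone II, w=70) cum 300
  x=5 (Zone III, w=75) cum 375
  x=6 (Zone I, w=30) cum 405
  x=14 (Zone VI, w=10) cum 415
⇒ x* = 3
y-coordinate, sorted with cumulative weight:
  y=0 (Zone III, w=75) cum 75
  y=1 (Zone II, w=70) cum 145
  y=1 (Zone V, w=5) cum 150
  y=3 (Zone VII, w=125) cum 275  ← median
  y=8 (Zone I, w=30) cum 305
  y=15 (Zone IV, w=100) cum 405
  y=15 (Zone VI, w=10) cum 415
⇒ y* = 3

(3, 3)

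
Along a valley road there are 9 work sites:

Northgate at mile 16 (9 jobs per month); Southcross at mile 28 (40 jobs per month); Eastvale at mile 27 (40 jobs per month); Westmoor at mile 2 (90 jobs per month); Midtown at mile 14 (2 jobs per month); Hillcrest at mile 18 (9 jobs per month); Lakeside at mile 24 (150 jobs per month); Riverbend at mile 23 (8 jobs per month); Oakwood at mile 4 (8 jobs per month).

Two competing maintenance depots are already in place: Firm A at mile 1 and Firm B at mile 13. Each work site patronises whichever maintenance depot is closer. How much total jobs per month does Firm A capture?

98

The indifferent point is the midpoint (1+13)/2 = 7; work sites left of it (closer to Firm A at 1) go to Firm A, those right go to Firm B.
  Westmoor at 2 (w=90) → Firm A
  Oakwood at 4 (w=8) → Firm A
  Midtown at 14 (w=2) → Firm B
  Northgate at 16 (w=9) → Firm B
  Hillcrest at 18 (w=9) → Firm B
  Riverbend at 23 (w=8) → Firm B
  Lakeside at 24 (w=150) → Firm B
  Eastvale at 27 (w=40) → Firm B
  Southcross at 28 (w=40) → Firm B
Firm A captures 98; Firm B captures 258.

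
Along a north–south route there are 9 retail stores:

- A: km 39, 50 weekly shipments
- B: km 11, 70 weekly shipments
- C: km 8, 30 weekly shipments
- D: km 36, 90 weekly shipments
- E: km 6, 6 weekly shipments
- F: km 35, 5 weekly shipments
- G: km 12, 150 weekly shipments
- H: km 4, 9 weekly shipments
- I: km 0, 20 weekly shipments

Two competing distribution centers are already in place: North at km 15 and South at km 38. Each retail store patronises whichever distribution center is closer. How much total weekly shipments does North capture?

285

The indifferent point is the midpoint (15+38)/2 = 26.5; retail stores left of it (closer to North at 15) go to North, those right go to South.
  I at 0 (w=20) → North
  H at 4 (w=9) → North
  E at 6 (w=6) → North
  C at 8 (w=30) → North
  B at 11 (w=70) → North
  G at 12 (w=150) → North
  F at 35 (w=5) → South
  D at 36 (w=90) → South
  A at 39 (w=50) → South
North captures 285; South captures 145.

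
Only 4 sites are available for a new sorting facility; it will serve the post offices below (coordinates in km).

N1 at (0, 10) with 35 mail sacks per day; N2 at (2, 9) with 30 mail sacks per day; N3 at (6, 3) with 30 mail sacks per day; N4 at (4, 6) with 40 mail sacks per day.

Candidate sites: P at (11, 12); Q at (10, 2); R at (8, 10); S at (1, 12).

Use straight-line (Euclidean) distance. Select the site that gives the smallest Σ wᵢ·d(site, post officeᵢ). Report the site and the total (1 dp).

S, total 750.3 km

Total weighted distance at each candidate:
  P (11, 12): total = 1353.6
  Q (10, 2): total = 1179.3
  R (8, 10): total = 907.2
  S (1, 12): total = 750.3
Minimum is at S with total 750.3 km.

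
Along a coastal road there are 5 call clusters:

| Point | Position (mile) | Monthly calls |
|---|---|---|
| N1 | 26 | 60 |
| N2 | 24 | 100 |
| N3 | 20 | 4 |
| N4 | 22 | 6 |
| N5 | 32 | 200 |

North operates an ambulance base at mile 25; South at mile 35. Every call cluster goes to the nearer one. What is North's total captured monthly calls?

170

The indifferent point is the midpoint (25+35)/2 = 30; call clusters left of it (closer to North at 25) go to North, those right go to South.
  N3 at 20 (w=4) → North
  N4 at 22 (w=6) → North
  N2 at 24 (w=100) → North
  N1 at 26 (w=60) → North
  N5 at 32 (w=200) → South
North captures 170; South captures 200.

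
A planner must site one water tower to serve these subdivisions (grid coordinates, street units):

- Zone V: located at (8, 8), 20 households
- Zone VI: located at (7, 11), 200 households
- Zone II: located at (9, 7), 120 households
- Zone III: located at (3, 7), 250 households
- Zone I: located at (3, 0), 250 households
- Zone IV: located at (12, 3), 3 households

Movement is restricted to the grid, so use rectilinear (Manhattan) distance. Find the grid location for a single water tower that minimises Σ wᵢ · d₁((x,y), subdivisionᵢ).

(3, 7)

Manhattan distance separates: Σwᵢ(|x−xᵢ|+|y−yᵢ|) = Σwᵢ|x−xᵢ| + Σwᵢ|y−yᵢ|, so x and y are optimised independently as 1-D weighted medians.
Total weight W = 843; half = 421.5.
x-coordinate, sorted with cumulative weight:
  x=3 (Zone III, w=250) cum 250
  x=3 (Zone I, w=250) cum 500  ← median
  x=7 (Zone VI, w=200) cum 700
  x=8 (Zone V, w=20) cum 720
  x=9 (Zone II, w=120) cum 840
  x=12 (Zone IV, w=3) cum 843
⇒ x* = 3
y-coordinate, sorted with cumulative weight:
  y=0 (Zone I, w=250) cum 250
  y=3 (Zone IV, w=3) cum 253
  y=7 (Zone II, w=120) cum 373
  y=7 (Zone III, w=250) cum 623  ← median
  y=8 (Zone V, w=20) cum 643
  y=11 (Zone VI, w=200) cum 843
⇒ y* = 7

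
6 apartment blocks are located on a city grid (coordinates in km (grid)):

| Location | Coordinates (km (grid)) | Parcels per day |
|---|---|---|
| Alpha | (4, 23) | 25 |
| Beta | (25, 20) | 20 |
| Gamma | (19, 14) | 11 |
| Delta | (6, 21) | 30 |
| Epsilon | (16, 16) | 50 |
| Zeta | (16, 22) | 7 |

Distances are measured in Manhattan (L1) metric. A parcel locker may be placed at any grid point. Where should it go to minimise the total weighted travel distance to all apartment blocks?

Manhattan distance separates: Σwᵢ(|x−xᵢ|+|y−yᵢ|) = Σwᵢ|x−xᵢ| + Σwᵢ|y−yᵢ|, so x and y are optimised independently as 1-D weighted medians.
Total weight W = 143; half = 71.5.
x-coordinate, sorted with cumulative weight:
  x=4 (Alpha, w=25) cum 25
  x=6 (Delta, w=30) cum 55
  x=16 (Epsilon, w=50) cum 105  ← median
  x=16 (Zeta, w=7) cum 112
  x=19 (Gamma, w=11) cum 123
  x=25 (Beta, w=20) cum 143
⇒ x* = 16
y-coordinate, sorted with cumulative weight:
  y=14 (Gamma, w=11) cum 11
  y=16 (Epsilon, w=50) cum 61
  y=20 (Beta, w=20) cum 81  ← median
  y=21 (Delta, w=30) cum 111
  y=22 (Zeta, w=7) cum 118
  y=23 (Alpha, w=25) cum 143
⇒ y* = 20

(16, 20)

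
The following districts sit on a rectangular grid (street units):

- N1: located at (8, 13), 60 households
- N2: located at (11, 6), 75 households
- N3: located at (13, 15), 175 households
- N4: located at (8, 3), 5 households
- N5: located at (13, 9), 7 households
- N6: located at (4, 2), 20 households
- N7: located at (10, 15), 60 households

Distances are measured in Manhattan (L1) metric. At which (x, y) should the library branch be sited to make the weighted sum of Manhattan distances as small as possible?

Manhattan distance separates: Σwᵢ(|x−xᵢ|+|y−yᵢ|) = Σwᵢ|x−xᵢ| + Σwᵢ|y−yᵢ|, so x and y are optimised independently as 1-D weighted medians.
Total weight W = 402; half = 201.
x-coordinate, sorted with cumulative weight:
  x=4 (N6, w=20) cum 20
  x=8 (N1, w=60) cum 80
  x=8 (N4, w=5) cum 85
  x=10 (N7, w=60) cum 145
  x=11 (N2, w=75) cum 220  ← median
  x=13 (N3, w=175) cum 395
  x=13 (N5, w=7) cum 402
⇒ x* = 11
y-coordinate, sorted with cumulative weight:
  y=2 (N6, w=20) cum 20
  y=3 (N4, w=5) cum 25
  y=6 (N2, w=75) cum 100
  y=9 (N5, w=7) cum 107
  y=13 (N1, w=60) cum 167
  y=15 (N3, w=175) cum 342  ← median
  y=15 (N7, w=60) cum 402
⇒ y* = 15

(11, 15)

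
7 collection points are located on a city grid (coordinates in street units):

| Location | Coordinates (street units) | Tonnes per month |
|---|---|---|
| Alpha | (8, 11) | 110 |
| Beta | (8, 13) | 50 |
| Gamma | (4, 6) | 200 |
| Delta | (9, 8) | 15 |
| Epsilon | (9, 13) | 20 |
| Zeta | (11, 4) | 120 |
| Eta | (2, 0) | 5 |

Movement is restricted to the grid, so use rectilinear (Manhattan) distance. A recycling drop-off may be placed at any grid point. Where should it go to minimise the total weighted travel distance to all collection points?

(8, 6)

Manhattan distance separates: Σwᵢ(|x−xᵢ|+|y−yᵢ|) = Σwᵢ|x−xᵢ| + Σwᵢ|y−yᵢ|, so x and y are optimised independently as 1-D weighted medians.
Total weight W = 520; half = 260.
x-coordinate, sorted with cumulative weight:
  x=2 (Eta, w=5) cum 5
  x=4 (Gamma, w=200) cum 205
  x=8 (Alpha, w=110) cum 315  ← median
  x=8 (Beta, w=50) cum 365
  x=9 (Delta, w=15) cum 380
  x=9 (Epsilon, w=20) cum 400
  x=11 (Zeta, w=120) cum 520
⇒ x* = 8
y-coordinate, sorted with cumulative weight:
  y=0 (Eta, w=5) cum 5
  y=4 (Zeta, w=120) cum 125
  y=6 (Gamma, w=200) cum 325  ← median
  y=8 (Delta, w=15) cum 340
  y=11 (Alpha, w=110) cum 450
  y=13 (Beta, w=50) cum 500
  y=13 (Epsilon, w=20) cum 520
⇒ y* = 6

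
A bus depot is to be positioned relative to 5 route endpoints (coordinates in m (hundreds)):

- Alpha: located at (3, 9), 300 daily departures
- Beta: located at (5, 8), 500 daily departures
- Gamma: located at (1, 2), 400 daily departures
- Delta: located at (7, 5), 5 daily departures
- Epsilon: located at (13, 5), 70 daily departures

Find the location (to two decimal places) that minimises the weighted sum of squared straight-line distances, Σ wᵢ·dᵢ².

The minimiser of Σwᵢ‖p−pᵢ‖² is the weighted centroid p* = (Σwᵢpᵢ)/(Σwᵢ).
Σwᵢ = 1275.
Σwᵢxᵢ = 300·3 + 500·5 + 400·1 + 5·7 + 70·13 = 4745.
Σwᵢyᵢ = 300·9 + 500·8 + 400·2 + 5·5 + 70·5 = 7875.
x* = 4745/1275 = 3.72, y* = 7875/1275 = 6.18.

(3.72, 6.18)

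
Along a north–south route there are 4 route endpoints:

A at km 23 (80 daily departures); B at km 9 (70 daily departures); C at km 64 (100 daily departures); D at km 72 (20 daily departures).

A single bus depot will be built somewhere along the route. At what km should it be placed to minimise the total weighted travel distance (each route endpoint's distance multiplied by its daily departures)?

For a sum of weighted absolute distances on a line, the optimum is the weighted median (not the mean). Total weight W = 270; half-weight = 135.
Sort by position and accumulate weight:
  km 9 (B, w=70) → cum 70
  km 23 (A, w=80) → cum 150  ≥ 135 → median here
  km 64 (C, w=100) → cum 250
  km 72 (D, w=20) → cum 270
Optimal location: km 23.

x = 23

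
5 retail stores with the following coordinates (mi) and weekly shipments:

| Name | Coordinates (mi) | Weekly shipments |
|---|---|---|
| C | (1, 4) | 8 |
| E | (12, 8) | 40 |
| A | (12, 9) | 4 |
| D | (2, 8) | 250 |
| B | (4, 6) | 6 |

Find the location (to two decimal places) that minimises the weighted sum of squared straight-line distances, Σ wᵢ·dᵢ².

(3.44, 7.87)

The minimiser of Σwᵢ‖p−pᵢ‖² is the weighted centroid p* = (Σwᵢpᵢ)/(Σwᵢ).
Σwᵢ = 308.
Σwᵢxᵢ = 8·1 + 40·12 + 4·12 + 250·2 + 6·4 = 1060.
Σwᵢyᵢ = 8·4 + 40·8 + 4·9 + 250·8 + 6·6 = 2424.
x* = 1060/308 = 3.44, y* = 2424/308 = 7.87.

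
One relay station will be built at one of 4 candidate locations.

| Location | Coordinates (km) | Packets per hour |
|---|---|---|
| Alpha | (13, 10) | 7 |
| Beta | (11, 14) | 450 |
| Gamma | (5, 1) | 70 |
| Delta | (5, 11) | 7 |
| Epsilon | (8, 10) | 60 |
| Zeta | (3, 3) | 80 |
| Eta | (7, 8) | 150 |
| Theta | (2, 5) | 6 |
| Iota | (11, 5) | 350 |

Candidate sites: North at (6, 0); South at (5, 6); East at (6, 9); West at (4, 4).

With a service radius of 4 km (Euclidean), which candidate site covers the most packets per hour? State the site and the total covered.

South, covering 236

Coverage radius r = 4 km; a point is covered iff (Δx)²+(Δy)² ≤ 4² = 16.
  North (6, 0): covers {Gamma} → 70
  South (5, 6): covers {Zeta, Eta, Theta} → 236
  East (6, 9): covers {Delta, Epsilon, Eta} → 217
  West (4, 4): covers {Gamma, Zeta, Theta} → 156
Maximum coverage at South: 236 packets per hour.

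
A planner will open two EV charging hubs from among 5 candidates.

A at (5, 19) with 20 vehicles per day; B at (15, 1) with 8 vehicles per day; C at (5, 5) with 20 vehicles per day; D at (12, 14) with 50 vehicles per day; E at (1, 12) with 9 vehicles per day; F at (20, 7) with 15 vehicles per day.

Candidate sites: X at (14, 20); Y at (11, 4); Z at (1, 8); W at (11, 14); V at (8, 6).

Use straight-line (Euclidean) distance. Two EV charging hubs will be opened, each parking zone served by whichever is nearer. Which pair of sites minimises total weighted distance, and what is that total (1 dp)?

Evaluate every pair (each demand assigned to the nearer of the two):
  {W, V}: total = 592.3
  {Y, W}: total = 601.9
  {Z, W}: total = 622.0
  {X, W}: total = 794.2
  {X, V}: total = 893.0
  {X, Y}: total = 916.5
  {X, Z}: total = 973.3
  {Z, V}: total = 1030.0
  {Y, V}: total = 1042.6
  {Y, Z}: total = 1054.9
Best pair: {W, V} with total 592.3.

{W, V}, total 592.3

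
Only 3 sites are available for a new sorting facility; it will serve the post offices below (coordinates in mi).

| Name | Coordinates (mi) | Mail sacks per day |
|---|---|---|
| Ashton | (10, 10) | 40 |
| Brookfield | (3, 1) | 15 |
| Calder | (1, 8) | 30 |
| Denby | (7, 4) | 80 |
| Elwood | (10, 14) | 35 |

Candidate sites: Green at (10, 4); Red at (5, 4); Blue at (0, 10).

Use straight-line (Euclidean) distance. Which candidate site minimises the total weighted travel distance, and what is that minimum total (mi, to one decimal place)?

Red, total 1087.5 mi

Total weighted distance at each candidate:
  Green (10, 4): total = 1239.7
  Red (5, 4): total = 1087.5
  Blue (0, 10): total = 1723.9
Minimum is at Red with total 1087.5 mi.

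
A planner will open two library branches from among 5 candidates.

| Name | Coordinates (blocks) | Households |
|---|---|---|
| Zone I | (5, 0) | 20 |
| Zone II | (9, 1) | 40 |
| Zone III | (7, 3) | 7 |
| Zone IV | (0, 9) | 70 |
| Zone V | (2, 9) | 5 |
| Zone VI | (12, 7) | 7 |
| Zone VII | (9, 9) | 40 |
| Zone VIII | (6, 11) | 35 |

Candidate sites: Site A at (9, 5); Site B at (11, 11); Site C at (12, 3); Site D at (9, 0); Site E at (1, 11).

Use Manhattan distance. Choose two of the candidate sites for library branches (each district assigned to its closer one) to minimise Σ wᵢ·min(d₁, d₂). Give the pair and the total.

Evaluate every pair (each demand assigned to the nearer of the two):
  {Site A, Site E}: total = 963
  {Site D, Site E}: total = 985
  {Site C, Site E}: total = 1223
  {Site B, Site E}: total = 1459
  {Site B, Site D}: total = 1490
  {Site A, Site D}: total = 1623
  {Site A, Site B}: total = 1703
  {Site B, Site C}: total = 1763
  {Site A, Site C}: total = 1836
  {Site C, Site D}: total = 2373
Best pair: {Site A, Site E} with total 963.

{Site A, Site E}, total 963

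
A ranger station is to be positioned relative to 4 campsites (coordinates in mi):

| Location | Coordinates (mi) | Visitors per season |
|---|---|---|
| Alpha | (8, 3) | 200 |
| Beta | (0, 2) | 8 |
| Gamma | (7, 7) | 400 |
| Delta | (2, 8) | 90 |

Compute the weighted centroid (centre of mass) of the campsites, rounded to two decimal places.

The minimiser of Σwᵢ‖p−pᵢ‖² is the weighted centroid p* = (Σwᵢpᵢ)/(Σwᵢ).
Σwᵢ = 698.
Σwᵢxᵢ = 200·8 + 8·0 + 400·7 + 90·2 = 4580.
Σwᵢyᵢ = 200·3 + 8·2 + 400·7 + 90·8 = 4136.
x* = 4580/698 = 6.56, y* = 4136/698 = 5.93.

(6.56, 5.93)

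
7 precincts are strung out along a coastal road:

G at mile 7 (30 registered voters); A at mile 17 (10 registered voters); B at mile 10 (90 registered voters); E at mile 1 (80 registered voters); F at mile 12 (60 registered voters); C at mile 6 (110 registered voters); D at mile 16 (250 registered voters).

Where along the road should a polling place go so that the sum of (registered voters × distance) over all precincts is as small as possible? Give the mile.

x = 12

For a sum of weighted absolute distances on a line, the optimum is the weighted median (not the mean). Total weight W = 630; half-weight = 315.
Sort by position and accumulate weight:
  mile 1 (E, w=80) → cum 80
  mile 6 (C, w=110) → cum 190
  mile 7 (G, w=30) → cum 220
  mile 10 (B, w=90) → cum 310
  mile 12 (F, w=60) → cum 370  ≥ 315 → median here
  mile 16 (D, w=250) → cum 620
  mile 17 (A, w=10) → cum 630
Optimal location: mile 12.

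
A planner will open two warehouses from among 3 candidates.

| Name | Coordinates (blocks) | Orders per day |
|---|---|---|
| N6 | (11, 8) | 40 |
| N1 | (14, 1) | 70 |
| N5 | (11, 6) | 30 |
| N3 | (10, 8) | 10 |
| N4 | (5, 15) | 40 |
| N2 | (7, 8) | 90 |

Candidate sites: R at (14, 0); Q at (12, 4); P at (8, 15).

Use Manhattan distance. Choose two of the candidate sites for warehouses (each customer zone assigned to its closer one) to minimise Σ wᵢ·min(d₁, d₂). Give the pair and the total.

{Q, P}, total 1540

Evaluate every pair (each demand assigned to the nearer of the two):
  {Q, P}: total = 1540
  {R, P}: total = 1670
  {R, Q}: total = 1950
Best pair: {Q, P} with total 1540.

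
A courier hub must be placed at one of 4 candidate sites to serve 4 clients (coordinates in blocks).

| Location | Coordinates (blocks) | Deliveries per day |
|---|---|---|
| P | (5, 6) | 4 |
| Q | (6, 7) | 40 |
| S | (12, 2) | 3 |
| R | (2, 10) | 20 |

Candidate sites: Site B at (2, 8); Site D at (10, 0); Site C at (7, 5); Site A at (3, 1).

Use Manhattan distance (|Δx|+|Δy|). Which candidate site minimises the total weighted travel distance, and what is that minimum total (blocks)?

Total weighted distance at each candidate:
  Site B (2, 8): total = 308
  Site D (10, 0): total = 856
  Site C (7, 5): total = 356
  Site A (3, 1): total = 618
Minimum is at Site B with total 308 blocks.

Site B, total 308 blocks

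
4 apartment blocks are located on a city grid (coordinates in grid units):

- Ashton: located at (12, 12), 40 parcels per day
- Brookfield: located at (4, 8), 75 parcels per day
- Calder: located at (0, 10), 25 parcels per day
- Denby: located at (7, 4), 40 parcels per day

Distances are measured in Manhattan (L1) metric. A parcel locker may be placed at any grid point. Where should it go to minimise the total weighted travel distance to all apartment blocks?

Manhattan distance separates: Σwᵢ(|x−xᵢ|+|y−yᵢ|) = Σwᵢ|x−xᵢ| + Σwᵢ|y−yᵢ|, so x and y are optimised independently as 1-D weighted medians.
Total weight W = 180; half = 90.
x-coordinate, sorted with cumulative weight:
  x=0 (Calder, w=25) cum 25
  x=4 (Brookfield, w=75) cum 100  ← median
  x=7 (Denby, w=40) cum 140
  x=12 (Ashton, w=40) cum 180
⇒ x* = 4
y-coordinate, sorted with cumulative weight:
  y=4 (Denby, w=40) cum 40
  y=8 (Brookfield, w=75) cum 115  ← median
  y=10 (Calder, w=25) cum 140
  y=12 (Ashton, w=40) cum 180
⇒ y* = 8

(4, 8)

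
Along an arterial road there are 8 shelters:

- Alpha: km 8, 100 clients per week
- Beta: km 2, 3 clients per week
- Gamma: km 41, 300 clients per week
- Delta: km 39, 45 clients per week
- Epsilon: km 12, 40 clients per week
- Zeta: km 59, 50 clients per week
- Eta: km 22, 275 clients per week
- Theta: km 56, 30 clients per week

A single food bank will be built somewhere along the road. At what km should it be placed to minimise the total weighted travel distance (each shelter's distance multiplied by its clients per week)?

x = 39

For a sum of weighted absolute distances on a line, the optimum is the weighted median (not the mean). Total weight W = 843; half-weight = 421.5.
Sort by position and accumulate weight:
  km 2 (Beta, w=3) → cum 3
  km 8 (Alpha, w=100) → cum 103
  km 12 (Epsilon, w=40) → cum 143
  km 22 (Eta, w=275) → cum 418
  km 39 (Delta, w=45) → cum 463  ≥ 421.5 → median here
  km 41 (Gamma, w=300) → cum 763
  km 56 (Theta, w=30) → cum 793
  km 59 (Zeta, w=50) → cum 843
Optimal location: km 39.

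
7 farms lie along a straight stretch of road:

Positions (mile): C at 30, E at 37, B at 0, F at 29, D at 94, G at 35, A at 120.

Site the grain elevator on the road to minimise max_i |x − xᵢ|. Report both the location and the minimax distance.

The 1-center on a line is the midpoint of the two extreme points: leftmost at 0, rightmost at 120.
Optimal location = (0 + 120)/2 = 60; maximum distance = (120 − 0)/2 = 60.

location 60, max distance 60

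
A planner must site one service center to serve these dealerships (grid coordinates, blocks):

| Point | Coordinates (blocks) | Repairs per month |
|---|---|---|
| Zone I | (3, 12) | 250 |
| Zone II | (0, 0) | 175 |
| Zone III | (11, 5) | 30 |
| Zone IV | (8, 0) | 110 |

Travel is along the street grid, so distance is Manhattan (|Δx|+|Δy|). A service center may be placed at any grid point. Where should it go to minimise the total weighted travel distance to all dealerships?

Manhattan distance separates: Σwᵢ(|x−xᵢ|+|y−yᵢ|) = Σwᵢ|x−xᵢ| + Σwᵢ|y−yᵢ|, so x and y are optimised independently as 1-D weighted medians.
Total weight W = 565; half = 282.5.
x-coordinate, sorted with cumulative weight:
  x=0 (Zone II, w=175) cum 175
  x=3 (Zone I, w=250) cum 425  ← median
  x=8 (Zone IV, w=110) cum 535
  x=11 (Zone III, w=30) cum 565
⇒ x* = 3
y-coordinate, sorted with cumulative weight:
  y=0 (Zone II, w=175) cum 175
  y=0 (Zone IV, w=110) cum 285  ← median
  y=5 (Zone III, w=30) cum 315
  y=12 (Zone I, w=250) cum 565
⇒ y* = 0

(3, 0)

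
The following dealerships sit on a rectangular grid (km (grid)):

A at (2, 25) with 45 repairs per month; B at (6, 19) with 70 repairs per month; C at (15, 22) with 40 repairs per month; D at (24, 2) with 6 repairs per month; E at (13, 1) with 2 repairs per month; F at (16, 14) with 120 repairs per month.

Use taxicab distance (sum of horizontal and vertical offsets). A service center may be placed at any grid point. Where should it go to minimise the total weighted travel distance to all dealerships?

(15, 19)

Manhattan distance separates: Σwᵢ(|x−xᵢ|+|y−yᵢ|) = Σwᵢ|x−xᵢ| + Σwᵢ|y−yᵢ|, so x and y are optimised independently as 1-D weighted medians.
Total weight W = 283; half = 141.5.
x-coordinate, sorted with cumulative weight:
  x=2 (A, w=45) cum 45
  x=6 (B, w=70) cum 115
  x=13 (E, w=2) cum 117
  x=15 (C, w=40) cum 157  ← median
  x=16 (F, w=120) cum 277
  x=24 (D, w=6) cum 283
⇒ x* = 15
y-coordinate, sorted with cumulative weight:
  y=1 (E, w=2) cum 2
  y=2 (D, w=6) cum 8
  y=14 (F, w=120) cum 128
  y=19 (B, w=70) cum 198  ← median
  y=22 (C, w=40) cum 238
  y=25 (A, w=45) cum 283
⇒ y* = 19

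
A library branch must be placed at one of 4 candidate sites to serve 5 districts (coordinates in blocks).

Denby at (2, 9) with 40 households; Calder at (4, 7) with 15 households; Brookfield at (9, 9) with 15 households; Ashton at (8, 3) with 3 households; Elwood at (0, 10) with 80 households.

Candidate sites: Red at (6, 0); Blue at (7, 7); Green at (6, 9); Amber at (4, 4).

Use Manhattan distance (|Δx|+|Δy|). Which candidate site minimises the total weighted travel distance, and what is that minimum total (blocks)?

Total weighted distance at each candidate:
  Red (6, 0): total = 2130
  Blue (7, 7): total = 1200
  Green (6, 9): total = 849
  Amber (4, 4): total = 1290
Minimum is at Green with total 849 blocks.

Green, total 849 blocks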